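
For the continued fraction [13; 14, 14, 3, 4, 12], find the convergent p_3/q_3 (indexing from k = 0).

Using pₖ = aₖpₖ₋₁ + pₖ₋₂, qₖ = aₖqₖ₋₁ + qₖ₋₂ (with p₋₁=1, p₋₂=0, q₋₁=0, q₋₂=1):
  k=0: a=13, p=13, q=1
  k=1: a=14, p=183, q=14
  k=2: a=14, p=2575, q=197
  k=3: a=3, p=7908, q=605

7908/605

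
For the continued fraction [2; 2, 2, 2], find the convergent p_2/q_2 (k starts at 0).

Using pₖ = aₖpₖ₋₁ + pₖ₋₂, qₖ = aₖqₖ₋₁ + qₖ₋₂ (with p₋₁=1, p₋₂=0, q₋₁=0, q₋₂=1):
  k=0: a=2, p=2, q=1
  k=1: a=2, p=5, q=2
  k=2: a=2, p=12, q=5

12/5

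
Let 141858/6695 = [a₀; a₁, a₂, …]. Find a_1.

5

141858 = 21·6695 + 1263   →  a_0 = 21
6695 = 5·1263 + 380   →  a_1 = 5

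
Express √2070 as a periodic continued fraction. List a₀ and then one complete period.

a₀ = ⌊√2070⌋ = 45.

[45; 2, 90]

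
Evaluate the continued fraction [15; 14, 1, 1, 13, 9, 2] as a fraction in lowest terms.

Fold from the inside: start with 2/1.
  9 + 1/2 = 19/2
  13 + 2/19 = 249/19
  1 + 19/249 = 268/249
  1 + 249/268 = 517/268
  14 + 268/517 = 7506/517
  15 + 517/7506 = 113107/7506

113107/7506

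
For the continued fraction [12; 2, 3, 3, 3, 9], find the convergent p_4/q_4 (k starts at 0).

Using pₖ = aₖpₖ₋₁ + pₖ₋₂, qₖ = aₖqₖ₋₁ + qₖ₋₂ (with p₋₁=1, p₋₂=0, q₋₁=0, q₋₂=1):
  k=0: a=12, p=12, q=1
  k=1: a=2, p=25, q=2
  k=2: a=3, p=87, q=7
  k=3: a=3, p=286, q=23
  k=4: a=3, p=945, q=76

945/76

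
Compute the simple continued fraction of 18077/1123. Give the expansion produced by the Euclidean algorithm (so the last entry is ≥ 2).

18077 = 16×1123 + 109
1123 = 10×109 + 33
109 = 3×33 + 10
33 = 3×10 + 3
10 = 3×3 + 1
3 = 3×1 + 0  (stop)
So 18077/1123 = [16; 10, 3, 3, 3, 3].

[16; 10, 3, 3, 3, 3]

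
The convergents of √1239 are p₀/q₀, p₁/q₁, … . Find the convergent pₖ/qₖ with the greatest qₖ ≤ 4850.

61951/1760

√1239 = [35; 5, 70, …] (period length 2).
Convergents:
  p_0/q_0 = 35/1
  p_1/q_1 = 176/5
  p_2/q_2 = 12355/351
  p_3/q_3 = 61951/1760
  p_4/q_4 = 4348925/123551
q_3 = 1760 ≤ 4850 < 123551 = q_4, so the answer is 61951/1760.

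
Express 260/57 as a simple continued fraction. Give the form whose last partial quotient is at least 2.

260 = 4·57 + 32
57 = 1·32 + 25
32 = 1·25 + 7
25 = 3·7 + 4
7 = 1·4 + 3
4 = 1·3 + 1
3 = 3·1 + 0  (stop)
So 260/57 = [4; 1, 1, 3, 1, 1, 3].

[4; 1, 1, 3, 1, 1, 3]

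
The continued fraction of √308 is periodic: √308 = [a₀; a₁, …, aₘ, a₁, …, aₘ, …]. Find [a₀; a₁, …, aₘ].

[17; 1, 1, 4, 1, 1, 34]

a₀ = ⌊√308⌋ = 17.
With m₀=0, d₀=1 and mₖ₊₁ = dₖaₖ − mₖ, dₖ₊₁ = (n − mₖ₊₁²)/dₖ, aₖ₊₁ = ⌊(a₀+mₖ₊₁)/dₖ₊₁⌋:
  k=1: m=17, d=19, a=1
  k=2: m=2, d=16, a=1
  k=3: m=14, d=7, a=4
  k=4: m=14, d=16, a=1
  k=5: m=2, d=19, a=1
  k=6: m=17, d=1, a=34
d=1 and a=2a₀=34 at k=6, so the next step gives (m, d) = (17, 19) again — its k=1 value — and the period has length 6.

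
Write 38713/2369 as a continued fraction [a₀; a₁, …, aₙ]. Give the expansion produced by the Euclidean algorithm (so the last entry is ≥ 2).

[16; 2, 1, 12, 1, 18, 3]

38713 = 16*2369 + 809
2369 = 2*809 + 751
809 = 1*751 + 58
751 = 12*58 + 55
58 = 1*55 + 3
55 = 18*3 + 1
3 = 3*1 + 0  (stop)
So 38713/2369 = [16; 2, 1, 12, 1, 18, 3].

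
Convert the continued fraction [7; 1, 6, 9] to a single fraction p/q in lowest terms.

Using pₖ = aₖpₖ₋₁ + pₖ₋₂ and qₖ = aₖqₖ₋₁ + qₖ₋₂:
  k=0: a=7, p=7, q=1
  k=1: a=1, p=8, q=1
  k=2: a=6, p=55, q=7
  k=3: a=9, p=503, q=64

503/64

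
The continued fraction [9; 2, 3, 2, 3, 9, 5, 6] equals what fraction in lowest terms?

152596/16171

Fold from the inside: start with 6/1.
  5 + 1/6 = 31/6
  9 + 6/31 = 285/31
  3 + 31/285 = 886/285
  2 + 285/886 = 2057/886
  3 + 886/2057 = 7057/2057
  2 + 2057/7057 = 16171/7057
  9 + 7057/16171 = 152596/16171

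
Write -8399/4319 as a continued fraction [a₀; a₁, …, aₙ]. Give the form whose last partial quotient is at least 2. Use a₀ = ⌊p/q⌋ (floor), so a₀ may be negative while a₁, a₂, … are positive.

[-2; 18, 14, 17]

-8399 = -2·4319 + 239
4319 = 18·239 + 17
239 = 14·17 + 1
17 = 17·1 + 0  (stop)
So -8399/4319 = [-2; 18, 14, 17].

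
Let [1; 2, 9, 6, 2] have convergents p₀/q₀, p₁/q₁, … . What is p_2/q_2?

28/19

Using pₖ = aₖpₖ₋₁ + pₖ₋₂, qₖ = aₖqₖ₋₁ + qₖ₋₂ (with p₋₁=1, p₋₂=0, q₋₁=0, q₋₂=1):
  k=0: a=1, p=1, q=1
  k=1: a=2, p=3, q=2
  k=2: a=9, p=28, q=19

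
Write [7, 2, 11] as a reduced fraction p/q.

Fold from the inside: start with 11/1.
  2 + 1/11 = 23/11
  7 + 11/23 = 172/23

172/23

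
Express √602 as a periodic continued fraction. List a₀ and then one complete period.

[24; 1, 1, 6, 1, 1, 48]

a₀ = ⌊√602⌋ = 24.
With m₀=0, d₀=1 and mₖ₊₁ = dₖaₖ − mₖ, dₖ₊₁ = (n − mₖ₊₁²)/dₖ, aₖ₊₁ = ⌊(a₀+mₖ₊₁)/dₖ₊₁⌋:
  k=1: m=24, d=26, a=1
  k=2: m=2, d=23, a=1
  k=3: m=21, d=7, a=6
  k=4: m=21, d=23, a=1
  k=5: m=2, d=26, a=1
  k=6: m=24, d=1, a=48
d=1 and a=2a₀=48 at k=6, so the next step gives (m, d) = (24, 26) again — its k=1 value — and the period has length 6.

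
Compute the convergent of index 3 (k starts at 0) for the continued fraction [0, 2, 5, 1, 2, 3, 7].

Using pₖ = aₖpₖ₋₁ + pₖ₋₂, qₖ = aₖqₖ₋₁ + qₖ₋₂ (with p₋₁=1, p₋₂=0, q₋₁=0, q₋₂=1):
  k=0: a=0, p=0, q=1
  k=1: a=2, p=1, q=2
  k=2: a=5, p=5, q=11
  k=3: a=1, p=6, q=13

6/13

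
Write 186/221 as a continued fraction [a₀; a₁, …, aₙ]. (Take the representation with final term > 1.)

[0; 1, 5, 3, 5, 2]

186 = 0*221 + 186
221 = 1*186 + 35
186 = 5*35 + 11
35 = 3*11 + 2
11 = 5*2 + 1
2 = 2*1 + 0  (stop)
So 186/221 = [0; 1, 5, 3, 5, 2].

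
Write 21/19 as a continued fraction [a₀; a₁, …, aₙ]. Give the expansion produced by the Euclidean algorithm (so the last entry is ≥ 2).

[1; 9, 2]

21 = 1*19 + 2
19 = 9*2 + 1
2 = 2*1 + 0  (stop)
So 21/19 = [1; 9, 2].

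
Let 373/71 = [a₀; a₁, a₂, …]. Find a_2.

373 = 5·71 + 18   →  a_0 = 5
71 = 3·18 + 17   →  a_1 = 3
18 = 1·17 + 1   →  a_2 = 1

1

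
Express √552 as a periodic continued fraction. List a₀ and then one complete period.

[23; 2, 46]

a₀ = ⌊√552⌋ = 23.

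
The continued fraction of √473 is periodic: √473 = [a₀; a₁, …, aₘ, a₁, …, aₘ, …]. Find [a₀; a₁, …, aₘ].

[21; 1, 2, 1, 42]

a₀ = ⌊√473⌋ = 21.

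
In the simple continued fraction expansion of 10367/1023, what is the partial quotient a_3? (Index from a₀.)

7

10367 = 10·1023 + 137   →  a_0 = 10
1023 = 7·137 + 64   →  a_1 = 7
137 = 2·64 + 9   →  a_2 = 2
64 = 7·9 + 1   →  a_3 = 7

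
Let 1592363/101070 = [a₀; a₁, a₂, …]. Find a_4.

1592363 = 15·101070 + 76313   →  a_0 = 15
101070 = 1·76313 + 24757   →  a_1 = 1
76313 = 3·24757 + 2042   →  a_2 = 3
24757 = 12·2042 + 253   →  a_3 = 12
2042 = 8·253 + 18   →  a_4 = 8

8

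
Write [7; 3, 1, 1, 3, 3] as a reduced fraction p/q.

Fold from the inside: start with 3/1.
  3 + 1/3 = 10/3
  1 + 3/10 = 13/10
  1 + 10/13 = 23/13
  3 + 13/23 = 82/23
  7 + 23/82 = 597/82

597/82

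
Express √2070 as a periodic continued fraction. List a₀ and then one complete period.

[45; 2, 90]

a₀ = ⌊√2070⌋ = 45.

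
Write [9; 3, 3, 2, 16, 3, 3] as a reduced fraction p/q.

35812/3849

Using pₖ = aₖpₖ₋₁ + pₖ₋₂ and qₖ = aₖqₖ₋₁ + qₖ₋₂:
  k=0: a=9, p=9, q=1
  k=1: a=3, p=28, q=3
  k=2: a=3, p=93, q=10
  k=3: a=2, p=214, q=23
  k=4: a=16, p=3517, q=378
  k=5: a=3, p=10765, q=1157
  k=6: a=3, p=35812, q=3849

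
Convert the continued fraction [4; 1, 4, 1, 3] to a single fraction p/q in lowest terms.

Using pₖ = aₖpₖ₋₁ + pₖ₋₂ and qₖ = aₖqₖ₋₁ + qₖ₋₂:
  k=0: a=4, p=4, q=1
  k=1: a=1, p=5, q=1
  k=2: a=4, p=24, q=5
  k=3: a=1, p=29, q=6
  k=4: a=3, p=111, q=23

111/23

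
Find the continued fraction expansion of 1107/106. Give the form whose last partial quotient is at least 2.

[10; 2, 3, 1, 11]

1107 = 10×106 + 47
106 = 2×47 + 12
47 = 3×12 + 11
12 = 1×11 + 1
11 = 11×1 + 0  (stop)
So 1107/106 = [10; 2, 3, 1, 11].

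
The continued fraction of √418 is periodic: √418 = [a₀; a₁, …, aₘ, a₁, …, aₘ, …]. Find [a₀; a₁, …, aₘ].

a₀ = ⌊√418⌋ = 20.
With m₀=0, d₀=1 and mₖ₊₁ = dₖaₖ − mₖ, dₖ₊₁ = (n − mₖ₊₁²)/dₖ, aₖ₊₁ = ⌊(a₀+mₖ₊₁)/dₖ₊₁⌋:
  k=1: m=20, d=18, a=2
  k=2: m=16, d=9, a=4
  k=3: m=20, d=2, a=20
  k=4: m=20, d=9, a=4
  k=5: m=16, d=18, a=2
  k=6: m=20, d=1, a=40
d=1 and a=2a₀=40 at k=6, so the next step gives (m, d) = (20, 18) again — its k=1 value — and the period has length 6.

[20; 2, 4, 20, 4, 2, 40]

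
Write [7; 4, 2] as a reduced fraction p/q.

Fold from the inside: start with 2/1.
  4 + 1/2 = 9/2
  7 + 2/9 = 65/9

65/9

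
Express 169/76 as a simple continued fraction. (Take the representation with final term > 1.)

[2; 4, 2, 8]

169 = 2·76 + 17
76 = 4·17 + 8
17 = 2·8 + 1
8 = 8·1 + 0  (stop)
So 169/76 = [2; 4, 2, 8].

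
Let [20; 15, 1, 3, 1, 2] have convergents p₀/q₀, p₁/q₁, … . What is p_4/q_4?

Using pₖ = aₖpₖ₋₁ + pₖ₋₂, qₖ = aₖqₖ₋₁ + qₖ₋₂ (with p₋₁=1, p₋₂=0, q₋₁=0, q₋₂=1):
  k=0: a=20, p=20, q=1
  k=1: a=15, p=301, q=15
  k=2: a=1, p=321, q=16
  k=3: a=3, p=1264, q=63
  k=4: a=1, p=1585, q=79

1585/79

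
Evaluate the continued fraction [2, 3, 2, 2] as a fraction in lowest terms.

Using pₖ = aₖpₖ₋₁ + pₖ₋₂ and qₖ = aₖqₖ₋₁ + qₖ₋₂:
  k=0: a=2, p=2, q=1
  k=1: a=3, p=7, q=3
  k=2: a=2, p=16, q=7
  k=3: a=2, p=39, q=17

39/17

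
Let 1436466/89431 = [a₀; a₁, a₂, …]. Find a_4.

1436466 = 16·89431 + 5570   →  a_0 = 16
89431 = 16·5570 + 311   →  a_1 = 16
5570 = 17·311 + 283   →  a_2 = 17
311 = 1·283 + 28   →  a_3 = 1
283 = 10·28 + 3   →  a_4 = 10

10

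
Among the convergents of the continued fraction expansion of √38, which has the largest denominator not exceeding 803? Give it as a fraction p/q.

2737/444

√38 = [6; 6, 12, …] (period length 2).
Convergents:
  p_0/q_0 = 6/1
  p_1/q_1 = 37/6
  p_2/q_2 = 450/73
  p_3/q_3 = 2737/444
  p_4/q_4 = 33294/5401
q_3 = 444 ≤ 803 < 5401 = q_4, so the answer is 2737/444.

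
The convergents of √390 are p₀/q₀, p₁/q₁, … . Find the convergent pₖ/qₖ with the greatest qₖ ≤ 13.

79/4

√390 = [19; 1, 2, 1, 38, …] (period length 4).
Convergents:
  p_0/q_0 = 19/1
  p_1/q_1 = 20/1
  p_2/q_2 = 59/3
  p_3/q_3 = 79/4
  p_4/q_4 = 3061/155
q_3 = 4 ≤ 13 < 155 = q_4, so the answer is 79/4.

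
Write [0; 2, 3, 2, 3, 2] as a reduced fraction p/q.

55/126

Using pₖ = aₖpₖ₋₁ + pₖ₋₂ and qₖ = aₖqₖ₋₁ + qₖ₋₂:
  k=0: a=0, p=0, q=1
  k=1: a=2, p=1, q=2
  k=2: a=3, p=3, q=7
  k=3: a=2, p=7, q=16
  k=4: a=3, p=24, q=55
  k=5: a=2, p=55, q=126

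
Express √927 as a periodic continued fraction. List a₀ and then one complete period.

[30; 2, 4, 5, 3, 5, 4, 2, 60]

a₀ = ⌊√927⌋ = 30.
With m₀=0, d₀=1 and mₖ₊₁ = dₖaₖ − mₖ, dₖ₊₁ = (n − mₖ₊₁²)/dₖ, aₖ₊₁ = ⌊(a₀+mₖ₊₁)/dₖ₊₁⌋:
  k=1: m=30, d=27, a=2
  k=2: m=24, d=13, a=4
  k=3: m=28, d=11, a=5
  k=4: m=27, d=18, a=3
  k=5: m=27, d=11, a=5
  k=6: m=28, d=13, a=4
  k=7: m=24, d=27, a=2
  k=8: m=30, d=1, a=60
d=1 and a=2a₀=60 at k=8, so the next step gives (m, d) = (30, 27) again — its k=1 value — and the period has length 8.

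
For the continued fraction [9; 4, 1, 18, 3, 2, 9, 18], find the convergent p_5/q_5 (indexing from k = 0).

6147/668

Using pₖ = aₖpₖ₋₁ + pₖ₋₂, qₖ = aₖqₖ₋₁ + qₖ₋₂ (with p₋₁=1, p₋₂=0, q₋₁=0, q₋₂=1):
  k=0: a=9, p=9, q=1
  k=1: a=4, p=37, q=4
  k=2: a=1, p=46, q=5
  k=3: a=18, p=865, q=94
  k=4: a=3, p=2641, q=287
  k=5: a=2, p=6147, q=668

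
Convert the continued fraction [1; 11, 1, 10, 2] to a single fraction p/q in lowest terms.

Fold from the inside: start with 2/1.
  10 + 1/2 = 21/2
  1 + 2/21 = 23/21
  11 + 21/23 = 274/23
  1 + 23/274 = 297/274

297/274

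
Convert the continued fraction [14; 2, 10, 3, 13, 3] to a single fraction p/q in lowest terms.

Using pₖ = aₖpₖ₋₁ + pₖ₋₂ and qₖ = aₖqₖ₋₁ + qₖ₋₂:
  k=0: a=14, p=14, q=1
  k=1: a=2, p=29, q=2
  k=2: a=10, p=304, q=21
  k=3: a=3, p=941, q=65
  k=4: a=13, p=12537, q=866
  k=5: a=3, p=38552, q=2663

38552/2663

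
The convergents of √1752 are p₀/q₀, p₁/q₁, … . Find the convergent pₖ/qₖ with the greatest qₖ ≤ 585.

√1752 = [41; 1, 5, 1, 82, …] (period length 4).
Convergents:
  p_0/q_0 = 41/1
  p_1/q_1 = 42/1
  p_2/q_2 = 251/6
  p_3/q_3 = 293/7
  p_4/q_4 = 24277/580
  p_5/q_5 = 24570/587
q_4 = 580 ≤ 585 < 587 = q_5, so the answer is 24277/580.

24277/580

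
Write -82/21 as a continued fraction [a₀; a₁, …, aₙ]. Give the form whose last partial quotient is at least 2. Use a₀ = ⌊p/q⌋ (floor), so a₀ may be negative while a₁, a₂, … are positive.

-82 = -4·21 + 2
21 = 10·2 + 1
2 = 2·1 + 0  (stop)
So -82/21 = [-4; 10, 2].

[-4; 10, 2]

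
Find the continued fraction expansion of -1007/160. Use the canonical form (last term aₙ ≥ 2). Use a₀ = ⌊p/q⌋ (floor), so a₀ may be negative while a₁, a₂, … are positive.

[-7; 1, 2, 2, 2, 9]

-1007 = -7×160 + 113
160 = 1×113 + 47
113 = 2×47 + 19
47 = 2×19 + 9
19 = 2×9 + 1
9 = 9×1 + 0  (stop)
So -1007/160 = [-7; 1, 2, 2, 2, 9].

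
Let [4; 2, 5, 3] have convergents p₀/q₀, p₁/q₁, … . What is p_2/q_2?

Using pₖ = aₖpₖ₋₁ + pₖ₋₂, qₖ = aₖqₖ₋₁ + qₖ₋₂ (with p₋₁=1, p₋₂=0, q₋₁=0, q₋₂=1):
  k=0: a=4, p=4, q=1
  k=1: a=2, p=9, q=2
  k=2: a=5, p=49, q=11

49/11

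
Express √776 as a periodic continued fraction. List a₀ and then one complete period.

a₀ = ⌊√776⌋ = 27.
With m₀=0, d₀=1 and mₖ₊₁ = dₖaₖ − mₖ, dₖ₊₁ = (n − mₖ₊₁²)/dₖ, aₖ₊₁ = ⌊(a₀+mₖ₊₁)/dₖ₊₁⌋:
  k=1: m=27, d=47, a=1
  k=2: m=20, d=8, a=5
  k=3: m=20, d=47, a=1
  k=4: m=27, d=1, a=54
d=1 and a=2a₀=54 at k=4, so the next step gives (m, d) = (27, 47) again — its k=1 value — and the period has length 4.

[27; 1, 5, 1, 54]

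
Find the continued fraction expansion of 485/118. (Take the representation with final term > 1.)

485 = 4×118 + 13
118 = 9×13 + 1
13 = 13×1 + 0  (stop)
So 485/118 = [4; 9, 13].

[4; 9, 13]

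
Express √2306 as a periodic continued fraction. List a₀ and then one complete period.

[48; 48, 96]

a₀ = ⌊√2306⌋ = 48.
With m₀=0, d₀=1 and mₖ₊₁ = dₖaₖ − mₖ, dₖ₊₁ = (n − mₖ₊₁²)/dₖ, aₖ₊₁ = ⌊(a₀+mₖ₊₁)/dₖ₊₁⌋:
  k=1: m=48, d=2, a=48
  k=2: m=48, d=1, a=96
d=1 and a=2a₀=96 at k=2, so the next step gives (m, d) = (48, 2) again — its k=1 value — and the period has length 2.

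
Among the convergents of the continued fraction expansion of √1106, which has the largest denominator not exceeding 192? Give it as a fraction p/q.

5055/152

√1106 = [33; 3, 1, 8, 1, 3, 66, …] (period length 6).
Convergents:
  p_0/q_0 = 33/1
  p_1/q_1 = 100/3
  p_2/q_2 = 133/4
  p_3/q_3 = 1164/35
  p_4/q_4 = 1297/39
  p_5/q_5 = 5055/152
  p_6/q_6 = 334927/10071
q_5 = 152 ≤ 192 < 10071 = q_6, so the answer is 5055/152.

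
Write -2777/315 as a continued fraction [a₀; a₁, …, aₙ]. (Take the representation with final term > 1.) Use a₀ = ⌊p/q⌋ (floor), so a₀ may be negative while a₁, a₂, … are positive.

[-9; 5, 2, 3, 8]

-2777 = -9·315 + 58
315 = 5·58 + 25
58 = 2·25 + 8
25 = 3·8 + 1
8 = 8·1 + 0  (stop)
So -2777/315 = [-9; 5, 2, 3, 8].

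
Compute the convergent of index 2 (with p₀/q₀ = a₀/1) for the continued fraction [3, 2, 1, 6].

10/3

Using pₖ = aₖpₖ₋₁ + pₖ₋₂, qₖ = aₖqₖ₋₁ + qₖ₋₂ (with p₋₁=1, p₋₂=0, q₋₁=0, q₋₂=1):
  k=0: a=3, p=3, q=1
  k=1: a=2, p=7, q=2
  k=2: a=1, p=10, q=3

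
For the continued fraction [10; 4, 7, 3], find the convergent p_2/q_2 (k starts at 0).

Using pₖ = aₖpₖ₋₁ + pₖ₋₂, qₖ = aₖqₖ₋₁ + qₖ₋₂ (with p₋₁=1, p₋₂=0, q₋₁=0, q₋₂=1):
  k=0: a=10, p=10, q=1
  k=1: a=4, p=41, q=4
  k=2: a=7, p=297, q=29

297/29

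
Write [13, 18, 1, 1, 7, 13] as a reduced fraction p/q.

Fold from the inside: start with 13/1.
  7 + 1/13 = 92/13
  1 + 13/92 = 105/92
  1 + 92/105 = 197/105
  18 + 105/197 = 3651/197
  13 + 197/3651 = 47660/3651

47660/3651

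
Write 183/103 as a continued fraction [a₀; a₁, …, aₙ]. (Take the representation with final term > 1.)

183 = 1*103 + 80
103 = 1*80 + 23
80 = 3*23 + 11
23 = 2*11 + 1
11 = 11*1 + 0  (stop)
So 183/103 = [1; 1, 3, 2, 11].

[1; 1, 3, 2, 11]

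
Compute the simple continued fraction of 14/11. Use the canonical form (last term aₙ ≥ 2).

[1; 3, 1, 2]

14 = 1×11 + 3
11 = 3×3 + 2
3 = 1×2 + 1
2 = 2×1 + 0  (stop)
So 14/11 = [1; 3, 1, 2].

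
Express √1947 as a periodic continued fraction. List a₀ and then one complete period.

[44; 8, 88]

a₀ = ⌊√1947⌋ = 44.
With m₀=0, d₀=1 and mₖ₊₁ = dₖaₖ − mₖ, dₖ₊₁ = (n − mₖ₊₁²)/dₖ, aₖ₊₁ = ⌊(a₀+mₖ₊₁)/dₖ₊₁⌋:
  k=1: m=44, d=11, a=8
  k=2: m=44, d=1, a=88
d=1 and a=2a₀=88 at k=2, so the next step gives (m, d) = (44, 11) again — its k=1 value — and the period has length 2.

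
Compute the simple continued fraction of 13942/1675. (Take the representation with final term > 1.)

13942 = 8×1675 + 542
1675 = 3×542 + 49
542 = 11×49 + 3
49 = 16×3 + 1
3 = 3×1 + 0  (stop)
So 13942/1675 = [8; 3, 11, 16, 3].

[8; 3, 11, 16, 3]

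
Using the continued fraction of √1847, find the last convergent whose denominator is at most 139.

1848/43

√1847 = [42; 1, 41, 1, 84, …] (period length 4).
Convergents:
  p_0/q_0 = 42/1
  p_1/q_1 = 43/1
  p_2/q_2 = 1805/42
  p_3/q_3 = 1848/43
  p_4/q_4 = 157037/3654
q_3 = 43 ≤ 139 < 3654 = q_4, so the answer is 1848/43.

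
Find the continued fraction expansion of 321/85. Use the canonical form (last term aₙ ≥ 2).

[3; 1, 3, 2, 9]

321 = 3·85 + 66
85 = 1·66 + 19
66 = 3·19 + 9
19 = 2·9 + 1
9 = 9·1 + 0  (stop)
So 321/85 = [3; 1, 3, 2, 9].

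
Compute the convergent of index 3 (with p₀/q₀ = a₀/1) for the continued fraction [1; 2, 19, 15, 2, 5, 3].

Using pₖ = aₖpₖ₋₁ + pₖ₋₂, qₖ = aₖqₖ₋₁ + qₖ₋₂ (with p₋₁=1, p₋₂=0, q₋₁=0, q₋₂=1):
  k=0: a=1, p=1, q=1
  k=1: a=2, p=3, q=2
  k=2: a=19, p=58, q=39
  k=3: a=15, p=873, q=587

873/587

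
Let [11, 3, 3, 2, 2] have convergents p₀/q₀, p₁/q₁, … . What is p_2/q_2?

113/10

Using pₖ = aₖpₖ₋₁ + pₖ₋₂, qₖ = aₖqₖ₋₁ + qₖ₋₂ (with p₋₁=1, p₋₂=0, q₋₁=0, q₋₂=1):
  k=0: a=11, p=11, q=1
  k=1: a=3, p=34, q=3
  k=2: a=3, p=113, q=10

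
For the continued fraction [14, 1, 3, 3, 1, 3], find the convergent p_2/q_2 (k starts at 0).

59/4

Using pₖ = aₖpₖ₋₁ + pₖ₋₂, qₖ = aₖqₖ₋₁ + qₖ₋₂ (with p₋₁=1, p₋₂=0, q₋₁=0, q₋₂=1):
  k=0: a=14, p=14, q=1
  k=1: a=1, p=15, q=1
  k=2: a=3, p=59, q=4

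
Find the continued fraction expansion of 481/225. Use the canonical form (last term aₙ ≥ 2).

481 = 2·225 + 31
225 = 7·31 + 8
31 = 3·8 + 7
8 = 1·7 + 1
7 = 7·1 + 0  (stop)
So 481/225 = [2; 7, 3, 1, 7].

[2; 7, 3, 1, 7]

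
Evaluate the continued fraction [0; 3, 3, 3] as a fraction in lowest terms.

10/33

Fold from the inside: start with 3/1.
  3 + 1/3 = 10/3
  3 + 3/10 = 33/10
  0 + 10/33 = 10/33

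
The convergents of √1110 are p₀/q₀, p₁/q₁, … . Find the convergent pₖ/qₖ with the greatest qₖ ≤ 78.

1999/60

√1110 = [33; 3, 6, 3, 66, …] (period length 4).
Convergents:
  p_0/q_0 = 33/1
  p_1/q_1 = 100/3
  p_2/q_2 = 633/19
  p_3/q_3 = 1999/60
  p_4/q_4 = 132567/3979
q_3 = 60 ≤ 78 < 3979 = q_4, so the answer is 1999/60.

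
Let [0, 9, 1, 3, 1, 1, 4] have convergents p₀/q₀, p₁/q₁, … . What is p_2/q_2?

1/10

Using pₖ = aₖpₖ₋₁ + pₖ₋₂, qₖ = aₖqₖ₋₁ + qₖ₋₂ (with p₋₁=1, p₋₂=0, q₋₁=0, q₋₂=1):
  k=0: a=0, p=0, q=1
  k=1: a=9, p=1, q=9
  k=2: a=1, p=1, q=10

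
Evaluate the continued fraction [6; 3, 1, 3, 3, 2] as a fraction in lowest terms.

Using pₖ = aₖpₖ₋₁ + pₖ₋₂ and qₖ = aₖqₖ₋₁ + qₖ₋₂:
  k=0: a=6, p=6, q=1
  k=1: a=3, p=19, q=3
  k=2: a=1, p=25, q=4
  k=3: a=3, p=94, q=15
  k=4: a=3, p=307, q=49
  k=5: a=2, p=708, q=113

708/113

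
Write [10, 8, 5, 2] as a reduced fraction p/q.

Using pₖ = aₖpₖ₋₁ + pₖ₋₂ and qₖ = aₖqₖ₋₁ + qₖ₋₂:
  k=0: a=10, p=10, q=1
  k=1: a=8, p=81, q=8
  k=2: a=5, p=415, q=41
  k=3: a=2, p=911, q=90

911/90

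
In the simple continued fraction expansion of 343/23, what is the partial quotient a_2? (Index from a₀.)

343 = 14·23 + 21   →  a_0 = 14
23 = 1·21 + 2   →  a_1 = 1
21 = 10·2 + 1   →  a_2 = 10

10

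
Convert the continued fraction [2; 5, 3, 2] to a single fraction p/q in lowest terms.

Fold from the inside: start with 2/1.
  3 + 1/2 = 7/2
  5 + 2/7 = 37/7
  2 + 7/37 = 81/37

81/37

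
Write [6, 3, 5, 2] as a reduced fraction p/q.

Fold from the inside: start with 2/1.
  5 + 1/2 = 11/2
  3 + 2/11 = 35/11
  6 + 11/35 = 221/35

221/35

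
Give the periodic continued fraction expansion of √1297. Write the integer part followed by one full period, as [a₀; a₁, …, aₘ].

a₀ = ⌊√1297⌋ = 36.

[36; 72]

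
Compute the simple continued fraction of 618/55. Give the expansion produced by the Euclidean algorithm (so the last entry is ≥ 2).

[11; 4, 4, 3]

618 = 11×55 + 13
55 = 4×13 + 3
13 = 4×3 + 1
3 = 3×1 + 0  (stop)
So 618/55 = [11; 4, 4, 3].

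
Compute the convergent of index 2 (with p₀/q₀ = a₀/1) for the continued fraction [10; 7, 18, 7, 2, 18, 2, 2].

1288/127

Using pₖ = aₖpₖ₋₁ + pₖ₋₂, qₖ = aₖqₖ₋₁ + qₖ₋₂ (with p₋₁=1, p₋₂=0, q₋₁=0, q₋₂=1):
  k=0: a=10, p=10, q=1
  k=1: a=7, p=71, q=7
  k=2: a=18, p=1288, q=127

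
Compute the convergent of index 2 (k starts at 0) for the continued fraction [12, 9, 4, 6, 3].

448/37

Using pₖ = aₖpₖ₋₁ + pₖ₋₂, qₖ = aₖqₖ₋₁ + qₖ₋₂ (with p₋₁=1, p₋₂=0, q₋₁=0, q₋₂=1):
  k=0: a=12, p=12, q=1
  k=1: a=9, p=109, q=9
  k=2: a=4, p=448, q=37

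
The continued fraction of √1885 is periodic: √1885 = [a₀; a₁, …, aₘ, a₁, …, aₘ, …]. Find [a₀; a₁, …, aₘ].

a₀ = ⌊√1885⌋ = 43.
With m₀=0, d₀=1 and mₖ₊₁ = dₖaₖ − mₖ, dₖ₊₁ = (n − mₖ₊₁²)/dₖ, aₖ₊₁ = ⌊(a₀+mₖ₊₁)/dₖ₊₁⌋:
  k=1: m=43, d=36, a=2
  k=2: m=29, d=29, a=2
  k=3: m=29, d=36, a=2
  k=4: m=43, d=1, a=86
d=1 and a=2a₀=86 at k=4, so the next step gives (m, d) = (43, 36) again — its k=1 value — and the period has length 4.

[43; 2, 2, 2, 86]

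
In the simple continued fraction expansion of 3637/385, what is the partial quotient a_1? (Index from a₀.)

3637 = 9·385 + 172   →  a_0 = 9
385 = 2·172 + 41   →  a_1 = 2

2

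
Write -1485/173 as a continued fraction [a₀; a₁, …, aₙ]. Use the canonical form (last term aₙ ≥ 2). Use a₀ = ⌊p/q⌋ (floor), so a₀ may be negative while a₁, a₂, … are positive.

-1485 = -9*173 + 72
173 = 2*72 + 29
72 = 2*29 + 14
29 = 2*14 + 1
14 = 14*1 + 0  (stop)
So -1485/173 = [-9; 2, 2, 2, 14].

[-9; 2, 2, 2, 14]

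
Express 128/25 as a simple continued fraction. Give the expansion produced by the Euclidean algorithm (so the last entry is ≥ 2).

128 = 5×25 + 3
25 = 8×3 + 1
3 = 3×1 + 0  (stop)
So 128/25 = [5; 8, 3].

[5; 8, 3]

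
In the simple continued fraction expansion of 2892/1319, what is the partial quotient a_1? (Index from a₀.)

2892 = 2·1319 + 254   →  a_0 = 2
1319 = 5·254 + 49   →  a_1 = 5

5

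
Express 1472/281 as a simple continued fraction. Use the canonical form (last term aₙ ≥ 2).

1472 = 5·281 + 67
281 = 4·67 + 13
67 = 5·13 + 2
13 = 6·2 + 1
2 = 2·1 + 0  (stop)
So 1472/281 = [5; 4, 5, 6, 2].

[5; 4, 5, 6, 2]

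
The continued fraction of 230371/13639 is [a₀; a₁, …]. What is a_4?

14

230371 = 16·13639 + 12147   →  a_0 = 16
13639 = 1·12147 + 1492   →  a_1 = 1
12147 = 8·1492 + 211   →  a_2 = 8
1492 = 7·211 + 15   →  a_3 = 7
211 = 14·15 + 1   →  a_4 = 14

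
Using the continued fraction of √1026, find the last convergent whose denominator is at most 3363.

√1026 = [32; 32, 64, …] (period length 2).
Convergents:
  p_0/q_0 = 32/1
  p_1/q_1 = 1025/32
  p_2/q_2 = 65632/2049
  p_3/q_3 = 2101249/65600
q_2 = 2049 ≤ 3363 < 65600 = q_3, so the answer is 65632/2049.

65632/2049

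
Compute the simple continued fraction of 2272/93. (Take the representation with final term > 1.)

[24; 2, 3, 13]

2272 = 24*93 + 40
93 = 2*40 + 13
40 = 3*13 + 1
13 = 13*1 + 0  (stop)
So 2272/93 = [24; 2, 3, 13].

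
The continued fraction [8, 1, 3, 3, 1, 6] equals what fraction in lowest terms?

1008/115

Fold from the inside: start with 6/1.
  1 + 1/6 = 7/6
  3 + 6/7 = 27/7
  3 + 7/27 = 88/27
  1 + 27/88 = 115/88
  8 + 88/115 = 1008/115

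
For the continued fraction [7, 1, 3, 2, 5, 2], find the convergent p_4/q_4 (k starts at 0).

381/49

Using pₖ = aₖpₖ₋₁ + pₖ₋₂, qₖ = aₖqₖ₋₁ + qₖ₋₂ (with p₋₁=1, p₋₂=0, q₋₁=0, q₋₂=1):
  k=0: a=7, p=7, q=1
  k=1: a=1, p=8, q=1
  k=2: a=3, p=31, q=4
  k=3: a=2, p=70, q=9
  k=4: a=5, p=381, q=49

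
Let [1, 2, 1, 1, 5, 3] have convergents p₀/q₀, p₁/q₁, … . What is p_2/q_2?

Using pₖ = aₖpₖ₋₁ + pₖ₋₂, qₖ = aₖqₖ₋₁ + qₖ₋₂ (with p₋₁=1, p₋₂=0, q₋₁=0, q₋₂=1):
  k=0: a=1, p=1, q=1
  k=1: a=2, p=3, q=2
  k=2: a=1, p=4, q=3

4/3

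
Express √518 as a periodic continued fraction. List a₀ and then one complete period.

a₀ = ⌊√518⌋ = 22.
With m₀=0, d₀=1 and mₖ₊₁ = dₖaₖ − mₖ, dₖ₊₁ = (n − mₖ₊₁²)/dₖ, aₖ₊₁ = ⌊(a₀+mₖ₊₁)/dₖ₊₁⌋:
  k=1: m=22, d=34, a=1
  k=2: m=12, d=11, a=3
  k=3: m=21, d=7, a=6
  k=4: m=21, d=11, a=3
  k=5: m=12, d=34, a=1
  k=6: m=22, d=1, a=44
d=1 and a=2a₀=44 at k=6, so the next step gives (m, d) = (22, 34) again — its k=1 value — and the period has length 6.

[22; 1, 3, 6, 3, 1, 44]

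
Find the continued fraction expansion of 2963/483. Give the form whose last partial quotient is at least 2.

2963 = 6×483 + 65
483 = 7×65 + 28
65 = 2×28 + 9
28 = 3×9 + 1
9 = 9×1 + 0  (stop)
So 2963/483 = [6; 7, 2, 3, 9].

[6; 7, 2, 3, 9]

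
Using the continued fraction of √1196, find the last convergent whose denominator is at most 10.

√1196 = [34; 1, 1, 2, 1, 1, 68, …] (period length 6).
Convergents:
  p_0/q_0 = 34/1
  p_1/q_1 = 35/1
  p_2/q_2 = 69/2
  p_3/q_3 = 173/5
  p_4/q_4 = 242/7
  p_5/q_5 = 415/12
q_4 = 7 ≤ 10 < 12 = q_5, so the answer is 242/7.

242/7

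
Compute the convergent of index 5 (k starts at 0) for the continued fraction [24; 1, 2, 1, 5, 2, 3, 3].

Using pₖ = aₖpₖ₋₁ + pₖ₋₂, qₖ = aₖqₖ₋₁ + qₖ₋₂ (with p₋₁=1, p₋₂=0, q₋₁=0, q₋₂=1):
  k=0: a=24, p=24, q=1
  k=1: a=1, p=25, q=1
  k=2: a=2, p=74, q=3
  k=3: a=1, p=99, q=4
  k=4: a=5, p=569, q=23
  k=5: a=2, p=1237, q=50

1237/50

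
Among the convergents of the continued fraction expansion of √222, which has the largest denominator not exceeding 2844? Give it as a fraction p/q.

39946/2681

√222 = [14; 1, 8, 1, 28, …] (period length 4).
Convergents:
  p_0/q_0 = 14/1
  p_1/q_1 = 15/1
  p_2/q_2 = 134/9
  p_3/q_3 = 149/10
  p_4/q_4 = 4306/289
  p_5/q_5 = 4455/299
  p_6/q_6 = 39946/2681
  p_7/q_7 = 44401/2980
q_6 = 2681 ≤ 2844 < 2980 = q_7, so the answer is 39946/2681.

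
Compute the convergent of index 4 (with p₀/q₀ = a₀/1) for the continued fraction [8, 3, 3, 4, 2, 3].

Using pₖ = aₖpₖ₋₁ + pₖ₋₂, qₖ = aₖqₖ₋₁ + qₖ₋₂ (with p₋₁=1, p₋₂=0, q₋₁=0, q₋₂=1):
  k=0: a=8, p=8, q=1
  k=1: a=3, p=25, q=3
  k=2: a=3, p=83, q=10
  k=3: a=4, p=357, q=43
  k=4: a=2, p=797, q=96

797/96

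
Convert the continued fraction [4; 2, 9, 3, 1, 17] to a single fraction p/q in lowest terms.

6197/1385

Using pₖ = aₖpₖ₋₁ + pₖ₋₂ and qₖ = aₖqₖ₋₁ + qₖ₋₂:
  k=0: a=4, p=4, q=1
  k=1: a=2, p=9, q=2
  k=2: a=9, p=85, q=19
  k=3: a=3, p=264, q=59
  k=4: a=1, p=349, q=78
  k=5: a=17, p=6197, q=1385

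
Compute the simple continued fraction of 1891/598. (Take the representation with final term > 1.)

[3; 6, 6, 16]

1891 = 3·598 + 97
598 = 6·97 + 16
97 = 6·16 + 1
16 = 16·1 + 0  (stop)
So 1891/598 = [3; 6, 6, 16].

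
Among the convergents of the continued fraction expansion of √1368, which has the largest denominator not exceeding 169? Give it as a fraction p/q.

2737/74

√1368 = [36; 1, 72, …] (period length 2).
Convergents:
  p_0/q_0 = 36/1
  p_1/q_1 = 37/1
  p_2/q_2 = 2700/73
  p_3/q_3 = 2737/74
  p_4/q_4 = 199764/5401
q_3 = 74 ≤ 169 < 5401 = q_4, so the answer is 2737/74.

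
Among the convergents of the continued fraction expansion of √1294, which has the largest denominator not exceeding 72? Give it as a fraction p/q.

√1294 = [35; 1, 34, 1, 70, …] (period length 4).
Convergents:
  p_0/q_0 = 35/1
  p_1/q_1 = 36/1
  p_2/q_2 = 1259/35
  p_3/q_3 = 1295/36
  p_4/q_4 = 91909/2555
q_3 = 36 ≤ 72 < 2555 = q_4, so the answer is 1295/36.

1295/36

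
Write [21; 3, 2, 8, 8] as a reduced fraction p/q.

Fold from the inside: start with 8/1.
  8 + 1/8 = 65/8
  2 + 8/65 = 138/65
  3 + 65/138 = 479/138
  21 + 138/479 = 10197/479

10197/479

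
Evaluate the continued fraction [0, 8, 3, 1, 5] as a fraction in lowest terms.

23/190

Using pₖ = aₖpₖ₋₁ + pₖ₋₂ and qₖ = aₖqₖ₋₁ + qₖ₋₂:
  k=0: a=0, p=0, q=1
  k=1: a=8, p=1, q=8
  k=2: a=3, p=3, q=25
  k=3: a=1, p=4, q=33
  k=4: a=5, p=23, q=190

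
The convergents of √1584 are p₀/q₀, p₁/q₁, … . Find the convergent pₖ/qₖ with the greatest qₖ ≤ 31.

199/5

√1584 = [39; 1, 3, 1, 78, …] (period length 4).
Convergents:
  p_0/q_0 = 39/1
  p_1/q_1 = 40/1
  p_2/q_2 = 159/4
  p_3/q_3 = 199/5
  p_4/q_4 = 15681/394
q_3 = 5 ≤ 31 < 394 = q_4, so the answer is 199/5.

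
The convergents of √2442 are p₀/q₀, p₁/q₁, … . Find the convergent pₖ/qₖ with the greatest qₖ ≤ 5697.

√2442 = [49; 2, 2, 2, 98, …] (period length 4).
Convergents:
  p_0/q_0 = 49/1
  p_1/q_1 = 99/2
  p_2/q_2 = 247/5
  p_3/q_3 = 593/12
  p_4/q_4 = 58361/1181
  p_5/q_5 = 117315/2374
  p_6/q_6 = 292991/5929
q_5 = 2374 ≤ 5697 < 5929 = q_6, so the answer is 117315/2374.

117315/2374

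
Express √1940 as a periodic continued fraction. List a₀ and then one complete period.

a₀ = ⌊√1940⌋ = 44.
With m₀=0, d₀=1 and mₖ₊₁ = dₖaₖ − mₖ, dₖ₊₁ = (n − mₖ₊₁²)/dₖ, aₖ₊₁ = ⌊(a₀+mₖ₊₁)/dₖ₊₁⌋:
  k=1: m=44, d=4, a=22
  k=2: m=44, d=1, a=88
d=1 and a=2a₀=88 at k=2, so the next step gives (m, d) = (44, 4) again — its k=1 value — and the period has length 2.

[44; 22, 88]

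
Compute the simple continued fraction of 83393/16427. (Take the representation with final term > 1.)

83393 = 5×16427 + 1258
16427 = 13×1258 + 73
1258 = 17×73 + 17
73 = 4×17 + 5
17 = 3×5 + 2
5 = 2×2 + 1
2 = 2×1 + 0  (stop)
So 83393/16427 = [5; 13, 17, 4, 3, 2, 2].

[5; 13, 17, 4, 3, 2, 2]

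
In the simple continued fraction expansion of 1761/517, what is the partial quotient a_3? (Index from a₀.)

1761 = 3·517 + 210   →  a_0 = 3
517 = 2·210 + 97   →  a_1 = 2
210 = 2·97 + 16   →  a_2 = 2
97 = 6·16 + 1   →  a_3 = 6

6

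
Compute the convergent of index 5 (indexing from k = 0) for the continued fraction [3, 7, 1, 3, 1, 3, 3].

463/148

Using pₖ = aₖpₖ₋₁ + pₖ₋₂, qₖ = aₖqₖ₋₁ + qₖ₋₂ (with p₋₁=1, p₋₂=0, q₋₁=0, q₋₂=1):
  k=0: a=3, p=3, q=1
  k=1: a=7, p=22, q=7
  k=2: a=1, p=25, q=8
  k=3: a=3, p=97, q=31
  k=4: a=1, p=122, q=39
  k=5: a=3, p=463, q=148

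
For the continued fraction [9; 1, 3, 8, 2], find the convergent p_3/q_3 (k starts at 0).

Using pₖ = aₖpₖ₋₁ + pₖ₋₂, qₖ = aₖqₖ₋₁ + qₖ₋₂ (with p₋₁=1, p₋₂=0, q₋₁=0, q₋₂=1):
  k=0: a=9, p=9, q=1
  k=1: a=1, p=10, q=1
  k=2: a=3, p=39, q=4
  k=3: a=8, p=322, q=33

322/33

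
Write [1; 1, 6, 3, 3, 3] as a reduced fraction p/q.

449/241

Using pₖ = aₖpₖ₋₁ + pₖ₋₂ and qₖ = aₖqₖ₋₁ + qₖ₋₂:
  k=0: a=1, p=1, q=1
  k=1: a=1, p=2, q=1
  k=2: a=6, p=13, q=7
  k=3: a=3, p=41, q=22
  k=4: a=3, p=136, q=73
  k=5: a=3, p=449, q=241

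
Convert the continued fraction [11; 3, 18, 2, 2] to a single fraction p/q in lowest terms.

Using pₖ = aₖpₖ₋₁ + pₖ₋₂ and qₖ = aₖqₖ₋₁ + qₖ₋₂:
  k=0: a=11, p=11, q=1
  k=1: a=3, p=34, q=3
  k=2: a=18, p=623, q=55
  k=3: a=2, p=1280, q=113
  k=4: a=2, p=3183, q=281

3183/281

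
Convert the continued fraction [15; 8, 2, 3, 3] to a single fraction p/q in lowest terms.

2933/194

Using pₖ = aₖpₖ₋₁ + pₖ₋₂ and qₖ = aₖqₖ₋₁ + qₖ₋₂:
  k=0: a=15, p=15, q=1
  k=1: a=8, p=121, q=8
  k=2: a=2, p=257, q=17
  k=3: a=3, p=892, q=59
  k=4: a=3, p=2933, q=194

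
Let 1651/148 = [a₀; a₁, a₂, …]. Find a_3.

1651 = 11·148 + 23   →  a_0 = 11
148 = 6·23 + 10   →  a_1 = 6
23 = 2·10 + 3   →  a_2 = 2
10 = 3·3 + 1   →  a_3 = 3

3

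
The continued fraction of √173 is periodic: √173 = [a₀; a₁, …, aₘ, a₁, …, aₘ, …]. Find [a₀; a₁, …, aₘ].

[13; 6, 1, 1, 6, 26]

a₀ = ⌊√173⌋ = 13.
With m₀=0, d₀=1 and mₖ₊₁ = dₖaₖ − mₖ, dₖ₊₁ = (n − mₖ₊₁²)/dₖ, aₖ₊₁ = ⌊(a₀+mₖ₊₁)/dₖ₊₁⌋:
  k=1: m=13, d=4, a=6
  k=2: m=11, d=13, a=1
  k=3: m=2, d=13, a=1
  k=4: m=11, d=4, a=6
  k=5: m=13, d=1, a=26
d=1 and a=2a₀=26 at k=5, so the next step gives (m, d) = (13, 4) again — its k=1 value — and the period has length 5.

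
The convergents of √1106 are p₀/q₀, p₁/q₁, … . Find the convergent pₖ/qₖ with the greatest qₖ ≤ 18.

133/4

√1106 = [33; 3, 1, 8, 1, 3, 66, …] (period length 6).
Convergents:
  p_0/q_0 = 33/1
  p_1/q_1 = 100/3
  p_2/q_2 = 133/4
  p_3/q_3 = 1164/35
q_2 = 4 ≤ 18 < 35 = q_3, so the answer is 133/4.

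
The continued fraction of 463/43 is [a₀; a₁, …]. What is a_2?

463 = 10·43 + 33   →  a_0 = 10
43 = 1·33 + 10   →  a_1 = 1
33 = 3·10 + 3   →  a_2 = 3

3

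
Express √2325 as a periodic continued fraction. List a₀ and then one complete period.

a₀ = ⌊√2325⌋ = 48.

[48; 4, 1, 1, 2, 1, 1, 4, 96]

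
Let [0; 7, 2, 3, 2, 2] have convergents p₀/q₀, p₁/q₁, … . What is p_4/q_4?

16/119

Using pₖ = aₖpₖ₋₁ + pₖ₋₂, qₖ = aₖqₖ₋₁ + qₖ₋₂ (with p₋₁=1, p₋₂=0, q₋₁=0, q₋₂=1):
  k=0: a=0, p=0, q=1
  k=1: a=7, p=1, q=7
  k=2: a=2, p=2, q=15
  k=3: a=3, p=7, q=52
  k=4: a=2, p=16, q=119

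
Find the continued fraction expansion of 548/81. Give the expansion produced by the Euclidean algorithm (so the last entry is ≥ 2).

[6; 1, 3, 3, 1, 4]

548 = 6×81 + 62
81 = 1×62 + 19
62 = 3×19 + 5
19 = 3×5 + 4
5 = 1×4 + 1
4 = 4×1 + 0  (stop)
So 548/81 = [6; 1, 3, 3, 1, 4].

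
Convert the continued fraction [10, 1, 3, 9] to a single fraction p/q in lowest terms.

398/37

Using pₖ = aₖpₖ₋₁ + pₖ₋₂ and qₖ = aₖqₖ₋₁ + qₖ₋₂:
  k=0: a=10, p=10, q=1
  k=1: a=1, p=11, q=1
  k=2: a=3, p=43, q=4
  k=3: a=9, p=398, q=37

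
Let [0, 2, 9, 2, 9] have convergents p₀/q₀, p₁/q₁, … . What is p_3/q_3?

Using pₖ = aₖpₖ₋₁ + pₖ₋₂, qₖ = aₖqₖ₋₁ + qₖ₋₂ (with p₋₁=1, p₋₂=0, q₋₁=0, q₋₂=1):
  k=0: a=0, p=0, q=1
  k=1: a=2, p=1, q=2
  k=2: a=9, p=9, q=19
  k=3: a=2, p=19, q=40

19/40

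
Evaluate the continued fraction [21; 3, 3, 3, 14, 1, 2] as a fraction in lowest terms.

31571/1482

Fold from the inside: start with 2/1.
  1 + 1/2 = 3/2
  14 + 2/3 = 44/3
  3 + 3/44 = 135/44
  3 + 44/135 = 449/135
  3 + 135/449 = 1482/449
  21 + 449/1482 = 31571/1482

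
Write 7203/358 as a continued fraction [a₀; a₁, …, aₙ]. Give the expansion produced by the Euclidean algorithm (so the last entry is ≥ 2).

[20; 8, 3, 14]

7203 = 20·358 + 43
358 = 8·43 + 14
43 = 3·14 + 1
14 = 14·1 + 0  (stop)
So 7203/358 = [20; 8, 3, 14].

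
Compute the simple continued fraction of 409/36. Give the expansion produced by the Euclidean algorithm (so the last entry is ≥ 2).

409 = 11*36 + 13
36 = 2*13 + 10
13 = 1*10 + 3
10 = 3*3 + 1
3 = 3*1 + 0  (stop)
So 409/36 = [11; 2, 1, 3, 3].

[11; 2, 1, 3, 3]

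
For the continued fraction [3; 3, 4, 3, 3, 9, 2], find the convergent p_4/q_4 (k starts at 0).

Using pₖ = aₖpₖ₋₁ + pₖ₋₂, qₖ = aₖqₖ₋₁ + qₖ₋₂ (with p₋₁=1, p₋₂=0, q₋₁=0, q₋₂=1):
  k=0: a=3, p=3, q=1
  k=1: a=3, p=10, q=3
  k=2: a=4, p=43, q=13
  k=3: a=3, p=139, q=42
  k=4: a=3, p=460, q=139

460/139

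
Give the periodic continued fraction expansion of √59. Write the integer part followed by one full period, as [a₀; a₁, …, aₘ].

[7; 1, 2, 7, 2, 1, 14]

a₀ = ⌊√59⌋ = 7.
With m₀=0, d₀=1 and mₖ₊₁ = dₖaₖ − mₖ, dₖ₊₁ = (n − mₖ₊₁²)/dₖ, aₖ₊₁ = ⌊(a₀+mₖ₊₁)/dₖ₊₁⌋:
  k=1: m=7, d=10, a=1
  k=2: m=3, d=5, a=2
  k=3: m=7, d=2, a=7
  k=4: m=7, d=5, a=2
  k=5: m=3, d=10, a=1
  k=6: m=7, d=1, a=14
d=1 and a=2a₀=14 at k=6, so the next step gives (m, d) = (7, 10) again — its k=1 value — and the period has length 6.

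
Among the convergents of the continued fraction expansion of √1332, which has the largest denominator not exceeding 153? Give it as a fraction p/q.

5292/145

√1332 = [36; 2, 72, …] (period length 2).
Convergents:
  p_0/q_0 = 36/1
  p_1/q_1 = 73/2
  p_2/q_2 = 5292/145
  p_3/q_3 = 10657/292
q_2 = 145 ≤ 153 < 292 = q_3, so the answer is 5292/145.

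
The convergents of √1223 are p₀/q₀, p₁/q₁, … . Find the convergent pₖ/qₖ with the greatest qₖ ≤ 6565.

85645/2449

√1223 = [34; 1, 33, 1, 68, …] (period length 4).
Convergents:
  p_0/q_0 = 34/1
  p_1/q_1 = 35/1
  p_2/q_2 = 1189/34
  p_3/q_3 = 1224/35
  p_4/q_4 = 84421/2414
  p_5/q_5 = 85645/2449
  p_6/q_6 = 2910706/83231
q_5 = 2449 ≤ 6565 < 83231 = q_6, so the answer is 85645/2449.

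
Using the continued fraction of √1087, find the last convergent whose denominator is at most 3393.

√1087 = [32; 1, 31, 1, 64, …] (period length 4).
Convergents:
  p_0/q_0 = 32/1
  p_1/q_1 = 33/1
  p_2/q_2 = 1055/32
  p_3/q_3 = 1088/33
  p_4/q_4 = 70687/2144
  p_5/q_5 = 71775/2177
  p_6/q_6 = 2295712/69631
q_5 = 2177 ≤ 3393 < 69631 = q_6, so the answer is 71775/2177.

71775/2177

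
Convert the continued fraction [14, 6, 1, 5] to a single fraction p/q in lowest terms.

580/41

Using pₖ = aₖpₖ₋₁ + pₖ₋₂ and qₖ = aₖqₖ₋₁ + qₖ₋₂:
  k=0: a=14, p=14, q=1
  k=1: a=6, p=85, q=6
  k=2: a=1, p=99, q=7
  k=3: a=5, p=580, q=41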